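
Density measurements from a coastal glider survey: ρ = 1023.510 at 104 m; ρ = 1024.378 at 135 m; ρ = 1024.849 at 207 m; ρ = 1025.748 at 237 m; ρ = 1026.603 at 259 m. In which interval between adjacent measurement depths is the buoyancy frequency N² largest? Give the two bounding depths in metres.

237–259 m

Compute the density gradient over each adjacent pair:
  104–135 m: Δρ/Δz = 0.868/31 = 0.028 kg m⁻⁴
  135–207 m: Δρ/Δz = 0.471/72 = 6.5 × 10⁻³ kg m⁻⁴
  207–237 m: Δρ/Δz = 0.899/30 = 0.030 kg m⁻⁴
  237–259 m: Δρ/Δz = 0.855/22 = 0.039 kg m⁻⁴
The largest gradient is in the 237–259 m interval — the pycnocline.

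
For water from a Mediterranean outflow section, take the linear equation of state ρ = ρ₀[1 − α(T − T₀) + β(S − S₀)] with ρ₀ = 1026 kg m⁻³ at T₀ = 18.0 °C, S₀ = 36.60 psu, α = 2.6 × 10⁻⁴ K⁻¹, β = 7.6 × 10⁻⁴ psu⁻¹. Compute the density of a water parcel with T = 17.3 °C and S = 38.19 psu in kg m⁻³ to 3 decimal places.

1027.427 kg m⁻³

T − T₀ = -0.7 K, S − S₀ = +1.59 psu.
Bracket = 1 − α·(-0.7) + β·(+1.59) = 1 + (1.3904 × 10⁻³) = 1.0013904.
ρ = 1026 × 1.0013904 = 1027.427 kg m⁻³.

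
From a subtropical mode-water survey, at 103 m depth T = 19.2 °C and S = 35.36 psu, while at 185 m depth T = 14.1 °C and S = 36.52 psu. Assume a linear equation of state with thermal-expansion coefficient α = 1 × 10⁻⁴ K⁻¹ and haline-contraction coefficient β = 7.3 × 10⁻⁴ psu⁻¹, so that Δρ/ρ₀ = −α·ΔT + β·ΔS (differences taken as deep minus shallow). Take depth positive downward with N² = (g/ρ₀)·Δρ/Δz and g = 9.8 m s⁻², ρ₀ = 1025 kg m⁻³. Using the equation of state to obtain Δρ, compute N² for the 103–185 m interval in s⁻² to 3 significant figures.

ΔT = -5.1 K, ΔS = +1.16 psu (deep − shallow).
Δρ/ρ₀ = −αΔT + βΔS = 5.10 × 10⁻⁴ + 8.468 × 10⁻⁴ = 1.3568 × 10⁻³, so Δρ ≈ 1.391 kg m⁻³.
N² = (g/ρ₀)·Δρ/Δz = g·(Δρ/ρ₀)/Δz = 9.8 × 1.3568 × 10⁻³ / 82 = 1.6215 × 10⁻⁴ s⁻² ≈ 1.62 × 10⁻⁴ s⁻².

1.62 × 10⁻⁴ s⁻²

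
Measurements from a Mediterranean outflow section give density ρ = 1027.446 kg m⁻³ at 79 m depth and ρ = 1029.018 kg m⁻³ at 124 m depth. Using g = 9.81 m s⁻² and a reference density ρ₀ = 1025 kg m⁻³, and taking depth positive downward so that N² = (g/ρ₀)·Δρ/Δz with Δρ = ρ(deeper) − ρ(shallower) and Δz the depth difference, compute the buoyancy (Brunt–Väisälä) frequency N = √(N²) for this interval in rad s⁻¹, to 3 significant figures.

0.0183 rad s⁻¹

Δρ = 1029.018 − 1027.446 = 1.572 kg m⁻³ over Δz = 124 − 79 = 45 m.
N² = (9.81/1025) × (1.572/45) = 3.3434 × 10⁻⁴ s⁻².
N = √(3.3434 × 10⁻⁴) = 0.018285 rad s⁻¹ ≈ 0.0183 rad s⁻¹.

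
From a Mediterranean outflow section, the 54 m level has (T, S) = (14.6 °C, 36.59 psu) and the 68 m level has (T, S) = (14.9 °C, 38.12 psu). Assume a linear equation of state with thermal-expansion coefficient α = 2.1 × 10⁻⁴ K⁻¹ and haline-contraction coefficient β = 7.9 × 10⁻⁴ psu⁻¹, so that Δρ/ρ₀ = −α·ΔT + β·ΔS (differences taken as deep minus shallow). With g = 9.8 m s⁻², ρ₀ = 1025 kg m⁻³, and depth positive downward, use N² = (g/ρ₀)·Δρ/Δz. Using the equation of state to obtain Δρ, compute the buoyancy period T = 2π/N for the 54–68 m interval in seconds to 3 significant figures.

222 s

ΔT = +0.3 K, ΔS = +1.53 psu (deep − shallow).
Δρ/ρ₀ = −αΔT + βΔS = -6.30 × 10⁻⁵ + 1.2087 × 10⁻³ = 1.1457 × 10⁻³, so Δρ ≈ 1.174 kg m⁻³.
N² = (g/ρ₀)·Δρ/Δz = g·(Δρ/ρ₀)/Δz = 9.8 × 1.1457 × 10⁻³ / 14 = 8.0199 × 10⁻⁴ s⁻².
N = √(8.0199 × 10⁻⁴) = 0.028319 rad s⁻¹ → T = 2π/N = 221.87 s ≈ 222 s.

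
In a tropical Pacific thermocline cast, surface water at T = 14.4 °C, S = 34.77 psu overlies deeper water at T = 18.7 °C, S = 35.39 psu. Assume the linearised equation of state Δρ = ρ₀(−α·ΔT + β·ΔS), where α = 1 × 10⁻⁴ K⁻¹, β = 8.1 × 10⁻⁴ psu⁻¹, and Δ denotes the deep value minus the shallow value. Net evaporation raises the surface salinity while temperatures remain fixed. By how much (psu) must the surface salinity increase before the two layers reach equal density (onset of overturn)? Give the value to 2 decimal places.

0.09 psu

Neutral buoyancy requires −α(T_deep − T_surf) + β(S_deep − S_surf′) = 0.
S_surf′ = S_deep − (α/β)·ΔT = 35.39 − (1 × 10⁻⁴/8.1 × 10⁻⁴)·(+4.3) = 34.8591 psu.
Increase required: 34.8591 − 34.77 = 0.0891 psu.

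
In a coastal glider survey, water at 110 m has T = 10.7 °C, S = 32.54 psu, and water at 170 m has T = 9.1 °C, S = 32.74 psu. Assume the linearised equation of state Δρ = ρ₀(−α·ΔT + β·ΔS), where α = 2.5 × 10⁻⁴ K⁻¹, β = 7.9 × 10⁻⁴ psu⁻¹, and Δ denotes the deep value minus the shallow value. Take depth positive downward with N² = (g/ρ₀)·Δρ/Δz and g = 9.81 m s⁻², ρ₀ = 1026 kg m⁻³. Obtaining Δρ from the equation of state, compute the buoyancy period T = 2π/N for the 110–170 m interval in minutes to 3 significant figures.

11.0 min

ΔT = -1.6 K, ΔS = +0.20 psu (deep − shallow).
Δρ/ρ₀ = −αΔT + βΔS = 4.00 × 10⁻⁴ + 1.58 × 10⁻⁴ = 5.58 × 10⁻⁴, so Δρ ≈ 0.5725 kg m⁻³.
N² = (g/ρ₀)·Δρ/Δz = g·(Δρ/ρ₀)/Δz = 9.81 × 5.58 × 10⁻⁴ / 60 = 9.1233 × 10⁻⁵ s⁻².
N = √(9.1233 × 10⁻⁵) = 9.5516 × 10⁻³ rad s⁻¹ → T = 2π/N = 657.81 s = 10.963 min ≈ 11.0 min.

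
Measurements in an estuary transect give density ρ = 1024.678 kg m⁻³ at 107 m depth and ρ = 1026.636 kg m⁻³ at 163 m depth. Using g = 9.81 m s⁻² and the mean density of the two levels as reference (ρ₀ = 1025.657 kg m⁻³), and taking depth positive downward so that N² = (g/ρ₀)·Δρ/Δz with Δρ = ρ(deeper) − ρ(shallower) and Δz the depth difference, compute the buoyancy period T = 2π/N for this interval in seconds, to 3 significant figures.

344 s

Δρ = 1026.636 − 1024.678 = 1.958 kg m⁻³ over Δz = 163 − 107 = 56 m.
N² = (9.81/1025.657) × (1.958/56) = 3.3442 × 10⁻⁴ s⁻².
N = √(3.3442 × 10⁻⁴) = 0.018287 rad s⁻¹, so T = 2π/N = 343.59 s ≈ 344 s.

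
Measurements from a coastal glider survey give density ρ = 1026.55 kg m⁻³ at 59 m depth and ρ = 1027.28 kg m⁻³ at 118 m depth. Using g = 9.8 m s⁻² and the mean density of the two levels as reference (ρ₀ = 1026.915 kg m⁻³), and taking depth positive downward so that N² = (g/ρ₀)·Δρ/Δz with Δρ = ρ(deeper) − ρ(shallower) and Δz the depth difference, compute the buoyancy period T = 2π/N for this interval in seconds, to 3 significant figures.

578 s

Δρ = 1027.28 − 1026.55 = 0.73 kg m⁻³ over Δz = 118 − 59 = 59 m.
N² = (9.8/1026.915) × (0.73/59) = 1.1808 × 10⁻⁴ s⁻².
N = √(1.1808 × 10⁻⁴) = 0.010866 rad s⁻¹, so T = 2π/N = 578.24 s ≈ 578 s.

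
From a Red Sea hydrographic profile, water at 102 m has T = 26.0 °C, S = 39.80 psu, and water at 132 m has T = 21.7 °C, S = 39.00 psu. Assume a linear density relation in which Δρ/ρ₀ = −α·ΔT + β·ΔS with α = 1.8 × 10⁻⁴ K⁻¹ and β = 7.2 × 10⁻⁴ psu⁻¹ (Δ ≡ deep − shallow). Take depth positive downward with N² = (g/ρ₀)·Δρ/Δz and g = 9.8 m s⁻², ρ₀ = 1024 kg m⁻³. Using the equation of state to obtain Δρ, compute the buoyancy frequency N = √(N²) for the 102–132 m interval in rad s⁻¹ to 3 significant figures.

ΔT = -4.3 K, ΔS = -0.80 psu (deep − shallow).
Δρ/ρ₀ = −αΔT + βΔS = 7.74 × 10⁻⁴ − 5.76 × 10⁻⁴ = 1.98 × 10⁻⁴, so Δρ ≈ 0.2028 kg m⁻³.
N² = (g/ρ₀)·Δρ/Δz = g·(Δρ/ρ₀)/Δz = 9.8 × 1.98 × 10⁻⁴ / 30 = 6.4680 × 10⁻⁵ s⁻².
N = √(6.4680 × 10⁻⁵) = 8.0424 × 10⁻³ rad s⁻¹ ≈ 8.04 × 10⁻³ rad s⁻¹.

8.04 × 10⁻³ rad s⁻¹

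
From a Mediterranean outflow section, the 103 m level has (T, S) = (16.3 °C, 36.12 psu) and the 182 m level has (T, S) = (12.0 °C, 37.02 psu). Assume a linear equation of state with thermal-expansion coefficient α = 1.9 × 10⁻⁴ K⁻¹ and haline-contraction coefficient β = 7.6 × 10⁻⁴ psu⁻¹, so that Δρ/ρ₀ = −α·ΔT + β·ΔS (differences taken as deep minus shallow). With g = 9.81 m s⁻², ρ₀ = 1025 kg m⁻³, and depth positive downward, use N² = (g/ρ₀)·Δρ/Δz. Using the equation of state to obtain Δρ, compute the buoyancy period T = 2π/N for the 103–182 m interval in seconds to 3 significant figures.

ΔT = -4.3 K, ΔS = +0.90 psu (deep − shallow).
Δρ/ρ₀ = −αΔT + βΔS = 8.17 × 10⁻⁴ + 6.84 × 10⁻⁴ = 1.501 × 10⁻³, so Δρ ≈ 1.539 kg m⁻³.
N² = (g/ρ₀)·Δρ/Δz = g·(Δρ/ρ₀)/Δz = 9.81 × 1.501 × 10⁻³ / 79 = 1.8639 × 10⁻⁴ s⁻².
N = √(1.8639 × 10⁻⁴) = 0.013652 rad s⁻¹ → T = 2π/N = 460.24 s ≈ 460 s.

460 s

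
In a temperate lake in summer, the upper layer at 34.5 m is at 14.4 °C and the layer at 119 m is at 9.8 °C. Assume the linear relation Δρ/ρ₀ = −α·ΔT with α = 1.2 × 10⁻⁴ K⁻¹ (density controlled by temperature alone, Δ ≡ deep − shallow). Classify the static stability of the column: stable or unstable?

stable

ΔT = 9.8 − 14.4 = -4.6 K, so Δρ/ρ₀ = −αΔT = 5.52 × 10⁻⁴.
Δρ/ρ₀ > 0, so Δρ > 0: deeper water is denser → statically stable.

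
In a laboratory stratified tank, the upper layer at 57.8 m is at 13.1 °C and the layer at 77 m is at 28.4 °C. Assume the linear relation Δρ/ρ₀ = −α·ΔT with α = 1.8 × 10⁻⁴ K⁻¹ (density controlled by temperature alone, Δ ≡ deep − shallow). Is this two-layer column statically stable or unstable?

unstable

ΔT = 28.4 − 13.1 = +15.3 K, so Δρ/ρ₀ = −αΔT = -2.754 × 10⁻³.
Δρ/ρ₀ < 0, so Δρ < 0: deeper water is lighter → statically unstable; the column would overturn.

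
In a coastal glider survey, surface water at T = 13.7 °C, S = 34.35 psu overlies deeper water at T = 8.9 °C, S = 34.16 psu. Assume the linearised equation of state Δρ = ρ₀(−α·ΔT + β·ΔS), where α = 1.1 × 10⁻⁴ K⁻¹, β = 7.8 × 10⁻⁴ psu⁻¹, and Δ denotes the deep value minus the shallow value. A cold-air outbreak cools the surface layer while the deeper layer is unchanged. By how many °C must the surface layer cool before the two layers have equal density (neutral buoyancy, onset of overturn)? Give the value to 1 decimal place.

3.5 °C

Neutral buoyancy requires Δρ = 0, i.e. −α(T_deep − T_surf′) + β(S_deep − S_surf) = 0.
T_surf′ = T_deep − (β/α)·ΔS = 8.9 − (7.8 × 10⁻⁴/1.1 × 10⁻⁴)·(-0.19) = 10.247 °C.
Cooling required: 13.7 − (10.247) = 3.453 °C.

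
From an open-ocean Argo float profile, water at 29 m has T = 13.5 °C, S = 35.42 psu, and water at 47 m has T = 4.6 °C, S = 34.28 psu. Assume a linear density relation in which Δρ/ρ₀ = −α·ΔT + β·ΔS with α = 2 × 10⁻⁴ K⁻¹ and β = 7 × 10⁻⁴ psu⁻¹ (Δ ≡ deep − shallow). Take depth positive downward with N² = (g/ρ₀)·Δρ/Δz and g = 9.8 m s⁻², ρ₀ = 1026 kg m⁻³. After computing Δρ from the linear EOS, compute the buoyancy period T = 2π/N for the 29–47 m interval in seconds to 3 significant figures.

272 s

ΔT = -8.9 K, ΔS = -1.14 psu (deep − shallow).
Δρ/ρ₀ = −αΔT + βΔS = 1.78 × 10⁻³ − 7.98 × 10⁻⁴ = 9.82 × 10⁻⁴, so Δρ ≈ 1.008 kg m⁻³.
N² = (g/ρ₀)·Δρ/Δz = g·(Δρ/ρ₀)/Δz = 9.8 × 9.82 × 10⁻⁴ / 18 = 5.3464 × 10⁻⁴ s⁻².
N = √(5.3464 × 10⁻⁴) = 0.023122 rad s⁻¹ → T = 2π/N = 271.74 s ≈ 272 s.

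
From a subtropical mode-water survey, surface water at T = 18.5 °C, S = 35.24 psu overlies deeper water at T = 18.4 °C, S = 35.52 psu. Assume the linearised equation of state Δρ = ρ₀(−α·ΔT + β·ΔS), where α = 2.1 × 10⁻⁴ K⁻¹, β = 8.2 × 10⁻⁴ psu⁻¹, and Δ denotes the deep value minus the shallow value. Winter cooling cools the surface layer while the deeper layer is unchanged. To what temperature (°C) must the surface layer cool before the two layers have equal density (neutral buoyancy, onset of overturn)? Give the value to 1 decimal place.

17.3 °C

Neutral buoyancy requires Δρ = 0, i.e. −α(T_deep − T_surf′) + β(S_deep − S_surf) = 0.
T_surf′ = T_deep − (β/α)·ΔS = 18.4 − (8.2 × 10⁻⁴/2.1 × 10⁻⁴)·(+0.28) = 17.307 °C.
Cooling required: 18.5 − (17.307) = 1.193 °C.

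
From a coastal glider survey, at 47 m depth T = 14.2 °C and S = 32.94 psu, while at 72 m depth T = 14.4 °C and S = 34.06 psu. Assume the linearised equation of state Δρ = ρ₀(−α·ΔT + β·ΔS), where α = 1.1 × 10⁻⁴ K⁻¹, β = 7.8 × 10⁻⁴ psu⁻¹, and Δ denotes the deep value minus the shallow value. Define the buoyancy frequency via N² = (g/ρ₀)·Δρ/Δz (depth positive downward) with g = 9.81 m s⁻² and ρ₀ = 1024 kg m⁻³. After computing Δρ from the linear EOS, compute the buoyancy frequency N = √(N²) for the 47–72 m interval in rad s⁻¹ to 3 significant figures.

0.0183 rad s⁻¹

ΔT = +0.2 K, ΔS = +1.12 psu (deep − shallow).
Δρ/ρ₀ = −αΔT + βΔS = -2.20 × 10⁻⁵ + 8.736 × 10⁻⁴ = 8.516 × 10⁻⁴, so Δρ ≈ 0.8720 kg m⁻³.
N² = (g/ρ₀)·Δρ/Δz = g·(Δρ/ρ₀)/Δz = 9.81 × 8.516 × 10⁻⁴ / 25 = 3.3417 × 10⁻⁴ s⁻².
N = √(3.3417 × 10⁻⁴) = 0.018280 rad s⁻¹ ≈ 0.0183 rad s⁻¹.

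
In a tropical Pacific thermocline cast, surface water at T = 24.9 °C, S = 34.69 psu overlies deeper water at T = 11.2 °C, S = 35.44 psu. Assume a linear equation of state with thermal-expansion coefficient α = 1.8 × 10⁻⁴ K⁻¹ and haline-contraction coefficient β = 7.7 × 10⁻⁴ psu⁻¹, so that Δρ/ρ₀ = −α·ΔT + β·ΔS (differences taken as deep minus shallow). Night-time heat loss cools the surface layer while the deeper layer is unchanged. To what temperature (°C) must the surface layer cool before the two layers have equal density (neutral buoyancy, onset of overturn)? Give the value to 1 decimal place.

Neutral buoyancy requires Δρ = 0, i.e. −α(T_deep − T_surf′) + β(S_deep − S_surf) = 0.
T_surf′ = T_deep − (β/α)·ΔS = 11.2 − (7.7 × 10⁻⁴/1.8 × 10⁻⁴)·(+0.75) = 7.992 °C.
Cooling required: 24.9 − (7.992) = 16.908 °C.

8.0 °C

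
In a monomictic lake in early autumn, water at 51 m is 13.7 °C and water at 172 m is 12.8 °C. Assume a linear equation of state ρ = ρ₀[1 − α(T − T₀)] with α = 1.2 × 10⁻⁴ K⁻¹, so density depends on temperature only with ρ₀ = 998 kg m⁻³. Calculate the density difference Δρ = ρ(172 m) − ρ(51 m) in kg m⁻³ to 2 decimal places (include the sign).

ΔT = -0.9 K, Δρ/ρ₀ = −αΔT = 1.08 × 10⁻⁴.
Δρ = 998 × (1.08 × 10⁻⁴) = +0.11 kg m⁻³.
Positive Δρ: denser below, stable.

+0.11 kg m⁻³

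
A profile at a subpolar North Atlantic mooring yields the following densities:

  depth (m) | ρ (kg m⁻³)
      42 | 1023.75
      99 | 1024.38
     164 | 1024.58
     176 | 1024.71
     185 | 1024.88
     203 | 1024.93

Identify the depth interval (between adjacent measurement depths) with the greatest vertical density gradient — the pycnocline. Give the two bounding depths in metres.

176–185 m

Compute the density gradient over each adjacent pair:
  42–99 m: Δρ/Δz = 0.63/57 = 0.011 kg m⁻⁴
  99–164 m: Δρ/Δz = 0.20/65 = 3.1 × 10⁻³ kg m⁻⁴
  164–176 m: Δρ/Δz = 0.13/12 = 0.011 kg m⁻⁴
  176–185 m: Δρ/Δz = 0.17/9 = 0.019 kg m⁻⁴
  185–203 m: Δρ/Δz = 0.05/18 = 2.8 × 10⁻³ kg m⁻⁴
The largest gradient is in the 176–185 m interval — the pycnocline.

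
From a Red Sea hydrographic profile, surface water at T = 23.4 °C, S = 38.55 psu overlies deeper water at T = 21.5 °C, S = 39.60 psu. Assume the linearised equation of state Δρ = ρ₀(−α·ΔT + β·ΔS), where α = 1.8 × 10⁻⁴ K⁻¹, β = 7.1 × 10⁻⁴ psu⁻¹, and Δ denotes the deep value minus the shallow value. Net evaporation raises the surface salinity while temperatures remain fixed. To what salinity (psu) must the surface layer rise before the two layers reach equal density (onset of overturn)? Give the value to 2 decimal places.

Neutral buoyancy requires −α(T_deep − T_surf) + β(S_deep − S_surf′) = 0.
S_surf′ = S_deep − (α/β)·ΔT = 39.60 − (1.8 × 10⁻⁴/7.1 × 10⁻⁴)·(-1.9) = 40.0817 psu.
Increase required: 40.0817 − 38.55 = 1.5317 psu.

40.08 psu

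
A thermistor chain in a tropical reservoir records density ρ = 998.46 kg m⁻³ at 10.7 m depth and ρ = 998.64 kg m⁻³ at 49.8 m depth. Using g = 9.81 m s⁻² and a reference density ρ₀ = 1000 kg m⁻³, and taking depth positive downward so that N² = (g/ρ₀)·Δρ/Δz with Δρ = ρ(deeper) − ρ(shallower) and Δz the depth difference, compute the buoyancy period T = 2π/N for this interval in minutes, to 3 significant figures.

15.6 min

Δρ = 998.64 − 998.46 = 0.18 kg m⁻³ over Δz = 49.8 − 10.7 = 39.1 m.
N² = (9.81/1000) × (0.18/39.1) = 4.5161 × 10⁻⁵ s⁻².
N = √(4.5161 × 10⁻⁵) = 6.7202 × 10⁻³ rad s⁻¹, so T = 2π/N = 934.97 s = 15.583 min ≈ 15.6 min.
Since Δρ > 0 the layer is stably stratified.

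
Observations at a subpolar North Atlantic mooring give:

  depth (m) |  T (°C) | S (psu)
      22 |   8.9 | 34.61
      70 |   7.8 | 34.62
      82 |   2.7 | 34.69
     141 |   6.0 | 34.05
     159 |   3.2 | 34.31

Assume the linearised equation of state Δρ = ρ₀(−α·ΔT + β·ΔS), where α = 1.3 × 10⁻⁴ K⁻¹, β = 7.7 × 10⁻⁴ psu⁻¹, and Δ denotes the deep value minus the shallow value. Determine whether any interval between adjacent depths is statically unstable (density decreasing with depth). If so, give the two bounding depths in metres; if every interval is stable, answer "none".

82–141 m

Evaluate Δρ/ρ₀ = −αΔT + βΔS across each adjacent pair:
  22–70 m: −αΔT+βΔS = −(1.3 × 10⁻⁴)(-1.1)+(7.7 × 10⁻⁴)(+0.01) = 1.5 × 10⁻⁴ → stable
  70–82 m: −αΔT+βΔS = −(1.3 × 10⁻⁴)(-5.1)+(7.7 × 10⁻⁴)(+0.07) = 7.2 × 10⁻⁴ → stable
  82–141 m: −αΔT+βΔS = −(1.3 × 10⁻⁴)(+3.3)+(7.7 × 10⁻⁴)(-0.64) = -9.2 × 10⁻⁴ → UNSTABLE
  141–159 m: −αΔT+βΔS = −(1.3 × 10⁻⁴)(-2.8)+(7.7 × 10⁻⁴)(+0.26) = 5.6 × 10⁻⁴ → stable
The 82–141 m interval has Δρ < 0: lighter water underlies denser water.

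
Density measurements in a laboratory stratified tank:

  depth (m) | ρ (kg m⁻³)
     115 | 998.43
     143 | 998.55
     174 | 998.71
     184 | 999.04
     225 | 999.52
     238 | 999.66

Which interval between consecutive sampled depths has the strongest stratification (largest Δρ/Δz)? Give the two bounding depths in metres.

174–184 m

Compute the density gradient over each adjacent pair:
  115–143 m: Δρ/Δz = 0.12/28 = 4.3 × 10⁻³ kg m⁻⁴
  143–174 m: Δρ/Δz = 0.16/31 = 5.2 × 10⁻³ kg m⁻⁴
  174–184 m: Δρ/Δz = 0.33/10 = 0.033 kg m⁻⁴
  184–225 m: Δρ/Δz = 0.48/41 = 0.012 kg m⁻⁴
  225–238 m: Δρ/Δz = 0.14/13 = 0.011 kg m⁻⁴
The largest gradient is in the 174–184 m interval — the pycnocline.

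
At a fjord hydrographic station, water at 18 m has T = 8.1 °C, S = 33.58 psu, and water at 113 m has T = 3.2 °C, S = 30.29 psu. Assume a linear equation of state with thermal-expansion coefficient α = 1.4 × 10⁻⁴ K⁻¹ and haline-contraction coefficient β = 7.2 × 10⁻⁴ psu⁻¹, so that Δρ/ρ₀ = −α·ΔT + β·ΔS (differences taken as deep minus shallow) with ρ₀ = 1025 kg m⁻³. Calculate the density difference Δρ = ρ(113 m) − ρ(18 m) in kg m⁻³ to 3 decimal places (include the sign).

-1.725 kg m⁻³

ΔT = -4.9 K, ΔS = -3.29 psu (deep − shallow).
Δρ/ρ₀ = −(1.4 × 10⁻⁴)(-4.9) + (7.2 × 10⁻⁴)(-3.29) = -1.6828 × 10⁻³.
Δρ = 1025 × (-1.6828 × 10⁻³) = -1.725 kg m⁻³.
Negative Δρ: lighter below, statically unstable.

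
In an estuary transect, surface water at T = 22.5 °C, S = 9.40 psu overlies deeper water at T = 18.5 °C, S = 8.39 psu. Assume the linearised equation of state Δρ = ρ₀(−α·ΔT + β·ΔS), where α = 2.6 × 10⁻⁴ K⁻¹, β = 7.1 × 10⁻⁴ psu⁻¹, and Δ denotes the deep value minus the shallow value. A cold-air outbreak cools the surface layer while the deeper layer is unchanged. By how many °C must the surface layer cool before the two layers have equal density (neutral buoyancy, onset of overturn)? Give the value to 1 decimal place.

1.2 °C

Neutral buoyancy requires Δρ = 0, i.e. −α(T_deep − T_surf′) + β(S_deep − S_surf) = 0.
T_surf′ = T_deep − (β/α)·ΔS = 18.5 − (7.1 × 10⁻⁴/2.6 × 10⁻⁴)·(-1.01) = 21.258 °C.
Cooling required: 22.5 − (21.258) = 1.242 °C.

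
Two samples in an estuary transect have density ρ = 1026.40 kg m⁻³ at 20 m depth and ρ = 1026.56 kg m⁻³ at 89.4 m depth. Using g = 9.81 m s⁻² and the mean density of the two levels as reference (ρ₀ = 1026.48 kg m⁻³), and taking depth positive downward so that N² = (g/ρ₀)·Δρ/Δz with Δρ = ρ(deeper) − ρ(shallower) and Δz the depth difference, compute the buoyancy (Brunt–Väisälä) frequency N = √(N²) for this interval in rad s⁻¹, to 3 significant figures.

4.69 × 10⁻³ rad s⁻¹

Δρ = 1026.56 − 1026.40 = 0.16 kg m⁻³ over Δz = 89.4 − 20 = 69.4 m.
N² = (9.81/1026.48) × (0.16/69.4) = 2.2033 × 10⁻⁵ s⁻².
N = √(2.2033 × 10⁻⁵) = 4.6939 × 10⁻³ rad s⁻¹ ≈ 4.69 × 10⁻³ rad s⁻¹.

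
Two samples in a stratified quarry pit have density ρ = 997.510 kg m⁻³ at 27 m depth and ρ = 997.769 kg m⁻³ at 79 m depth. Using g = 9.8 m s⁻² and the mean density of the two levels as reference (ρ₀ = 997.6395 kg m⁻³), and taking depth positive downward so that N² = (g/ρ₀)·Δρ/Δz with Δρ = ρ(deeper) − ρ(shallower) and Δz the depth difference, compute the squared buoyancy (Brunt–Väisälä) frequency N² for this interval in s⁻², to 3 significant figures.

Δρ = 997.769 − 997.510 = 0.259 kg m⁻³ over Δz = 79 − 27 = 52 m.
N² = (9.8/997.6395) × (0.259/52) = 4.8927 × 10⁻⁵ s⁻² ≈ 4.89 × 10⁻⁵ s⁻².
Since Δρ > 0 the layer is stably stratified.

4.89 × 10⁻⁵ s⁻²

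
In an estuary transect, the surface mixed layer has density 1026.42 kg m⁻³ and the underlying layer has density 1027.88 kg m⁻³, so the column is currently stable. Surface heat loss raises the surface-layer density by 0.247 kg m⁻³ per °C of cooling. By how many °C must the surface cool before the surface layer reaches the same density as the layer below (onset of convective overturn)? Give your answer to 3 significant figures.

5.91 °C

Density deficit of the surface layer: 1027.88 − 1026.42 = 1.46 kg m⁻³.
Required change = 1.46 / 0.247 = 5.91 °C.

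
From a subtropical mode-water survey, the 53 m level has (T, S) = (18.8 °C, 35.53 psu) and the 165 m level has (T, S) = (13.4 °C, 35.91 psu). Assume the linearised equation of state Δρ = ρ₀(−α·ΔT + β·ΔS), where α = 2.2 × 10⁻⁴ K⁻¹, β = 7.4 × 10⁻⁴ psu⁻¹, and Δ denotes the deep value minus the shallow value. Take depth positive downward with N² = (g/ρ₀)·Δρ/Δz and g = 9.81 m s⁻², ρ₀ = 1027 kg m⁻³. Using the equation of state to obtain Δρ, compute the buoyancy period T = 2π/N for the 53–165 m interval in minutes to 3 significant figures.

9.23 min

ΔT = -5.4 K, ΔS = +0.38 psu (deep − shallow).
Δρ/ρ₀ = −αΔT + βΔS = 1.188 × 10⁻³ + 2.812 × 10⁻⁴ = 1.4692 × 10⁻³, so Δρ ≈ 1.509 kg m⁻³.
N² = (g/ρ₀)·Δρ/Δz = g·(Δρ/ρ₀)/Δz = 9.81 × 1.4692 × 10⁻³ / 112 = 1.2869 × 10⁻⁴ s⁻².
N = √(1.2869 × 10⁻⁴) = 0.011344 rad s⁻¹ → T = 2π/N = 553.88 s = 9.2313 min ≈ 9.23 min.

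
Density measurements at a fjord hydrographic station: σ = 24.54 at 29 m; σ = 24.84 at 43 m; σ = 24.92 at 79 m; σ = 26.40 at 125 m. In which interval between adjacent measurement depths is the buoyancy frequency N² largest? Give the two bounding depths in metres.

79–125 m

Compute the density gradient over each adjacent pair:
  29–43 m: Δρ/Δz = 0.30/14 = 0.021 kg m⁻⁴
  43–79 m: Δρ/Δz = 0.08/36 = 2.2 × 10⁻³ kg m⁻⁴
  79–125 m: Δρ/Δz = 1.48/46 = 0.032 kg m⁻⁴
The largest gradient is in the 79–125 m interval — the pycnocline.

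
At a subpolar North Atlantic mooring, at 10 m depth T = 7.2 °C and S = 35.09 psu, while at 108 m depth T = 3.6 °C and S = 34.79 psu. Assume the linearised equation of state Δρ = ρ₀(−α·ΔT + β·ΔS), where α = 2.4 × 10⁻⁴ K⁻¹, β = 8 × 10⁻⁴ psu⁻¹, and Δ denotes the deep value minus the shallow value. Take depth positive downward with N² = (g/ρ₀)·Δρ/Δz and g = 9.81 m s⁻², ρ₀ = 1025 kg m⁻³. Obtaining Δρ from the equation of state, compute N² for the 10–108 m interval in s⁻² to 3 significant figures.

ΔT = -3.6 K, ΔS = -0.30 psu (deep − shallow).
Δρ/ρ₀ = −αΔT + βΔS = 8.64 × 10⁻⁴ − 2.40 × 10⁻⁴ = 6.24 × 10⁻⁴, so Δρ ≈ 0.6396 kg m⁻³.
N² = (g/ρ₀)·Δρ/Δz = g·(Δρ/ρ₀)/Δz = 9.81 × 6.24 × 10⁻⁴ / 98 = 6.2464 × 10⁻⁵ s⁻² ≈ 6.25 × 10⁻⁵ s⁻².

6.25 × 10⁻⁵ s⁻²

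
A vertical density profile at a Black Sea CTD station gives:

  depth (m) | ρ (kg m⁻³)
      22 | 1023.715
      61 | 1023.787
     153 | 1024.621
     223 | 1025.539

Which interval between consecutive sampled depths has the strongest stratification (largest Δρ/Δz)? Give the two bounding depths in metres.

Compute the density gradient over each adjacent pair:
  22–61 m: Δρ/Δz = 0.072/39 = 1.8 × 10⁻³ kg m⁻⁴
  61–153 m: Δρ/Δz = 0.834/92 = 9.1 × 10⁻³ kg m⁻⁴
  153–223 m: Δρ/Δz = 0.918/70 = 0.013 kg m⁻⁴
The largest gradient is in the 153–223 m interval — the pycnocline.

153–223 m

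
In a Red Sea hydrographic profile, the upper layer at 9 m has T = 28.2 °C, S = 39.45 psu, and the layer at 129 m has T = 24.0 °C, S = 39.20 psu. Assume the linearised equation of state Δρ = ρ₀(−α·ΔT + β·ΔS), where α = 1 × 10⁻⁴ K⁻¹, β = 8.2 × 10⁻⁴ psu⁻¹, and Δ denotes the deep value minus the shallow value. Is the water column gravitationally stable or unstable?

stable

ΔT = 24.0 − 28.2 = -4.2 K and ΔS = 39.20 − 39.45 = -0.25 psu (deep − shallow).
−αΔT = 4.20 × 10⁻⁴; βΔS = -2.05 × 10⁻⁴; sum Δρ/ρ₀ = 2.15 × 10⁻⁴.
Δρ/ρ₀ > 0, so Δρ > 0: deeper water is denser → statically stable.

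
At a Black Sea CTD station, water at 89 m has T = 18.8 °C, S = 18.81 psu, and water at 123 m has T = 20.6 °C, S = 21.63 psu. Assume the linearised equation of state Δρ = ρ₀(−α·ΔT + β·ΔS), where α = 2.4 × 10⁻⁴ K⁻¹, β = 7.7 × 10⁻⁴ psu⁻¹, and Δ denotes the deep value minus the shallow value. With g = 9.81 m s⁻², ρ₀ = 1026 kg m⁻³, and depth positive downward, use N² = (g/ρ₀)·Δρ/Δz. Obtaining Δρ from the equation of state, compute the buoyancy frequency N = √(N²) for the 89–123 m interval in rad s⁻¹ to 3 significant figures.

ΔT = +1.8 K, ΔS = +2.82 psu (deep − shallow).
Δρ/ρ₀ = −αΔT + βΔS = -4.32 × 10⁻⁴ + 2.1714 × 10⁻³ = 1.7394 × 10⁻³, so Δρ ≈ 1.785 kg m⁻³.
N² = (g/ρ₀)·Δρ/Δz = g·(Δρ/ρ₀)/Δz = 9.81 × 1.7394 × 10⁻³ / 34 = 5.0187 × 10⁻⁴ s⁻².
N = √(5.0187 × 10⁻⁴) = 0.022402 rad s⁻¹ ≈ 0.0224 rad s⁻¹.

0.0224 rad s⁻¹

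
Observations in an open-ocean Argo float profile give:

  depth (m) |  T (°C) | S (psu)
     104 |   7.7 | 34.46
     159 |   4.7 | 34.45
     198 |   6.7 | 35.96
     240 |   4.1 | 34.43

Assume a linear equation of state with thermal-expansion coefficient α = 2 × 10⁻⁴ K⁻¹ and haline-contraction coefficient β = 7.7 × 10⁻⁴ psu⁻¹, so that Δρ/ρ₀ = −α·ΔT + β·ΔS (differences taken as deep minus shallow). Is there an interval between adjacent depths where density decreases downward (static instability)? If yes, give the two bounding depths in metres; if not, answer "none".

Evaluate Δρ/ρ₀ = −αΔT + βΔS across each adjacent pair:
  104–159 m: −αΔT+βΔS = −(2 × 10⁻⁴)(-3.0)+(7.7 × 10⁻⁴)(-0.01) = 5.9 × 10⁻⁴ → stable
  159–198 m: −αΔT+βΔS = −(2 × 10⁻⁴)(+2.0)+(7.7 × 10⁻⁴)(+1.51) = 7.6 × 10⁻⁴ → stable
  198–240 m: −αΔT+βΔS = −(2 × 10⁻⁴)(-2.6)+(7.7 × 10⁻⁴)(-1.53) = -6.6 × 10⁻⁴ → UNSTABLE
The 198–240 m interval has Δρ < 0: lighter water underlies denser water.

198–240 m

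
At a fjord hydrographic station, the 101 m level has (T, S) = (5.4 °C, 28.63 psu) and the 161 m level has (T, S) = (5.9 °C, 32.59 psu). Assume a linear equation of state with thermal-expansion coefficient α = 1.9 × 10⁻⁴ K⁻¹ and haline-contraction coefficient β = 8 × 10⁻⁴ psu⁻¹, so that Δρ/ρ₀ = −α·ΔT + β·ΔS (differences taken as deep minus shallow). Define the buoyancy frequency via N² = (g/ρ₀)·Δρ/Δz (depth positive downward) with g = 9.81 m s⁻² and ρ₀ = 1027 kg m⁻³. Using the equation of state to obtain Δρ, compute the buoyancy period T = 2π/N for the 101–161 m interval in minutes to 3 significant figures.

ΔT = +0.5 K, ΔS = +3.96 psu (deep − shallow).
Δρ/ρ₀ = −αΔT + βΔS = -9.50 × 10⁻⁵ + 3.168 × 10⁻³ = 3.073 × 10⁻³, so Δρ ≈ 3.156 kg m⁻³.
N² = (g/ρ₀)·Δρ/Δz = g·(Δρ/ρ₀)/Δz = 9.81 × 3.073 × 10⁻³ / 60 = 5.0244 × 10⁻⁴ s⁻².
N = √(5.0244 × 10⁻⁴) = 0.022415 rad s⁻¹ → T = 2π/N = 280.31 s = 4.6718 min ≈ 4.67 min.

4.67 min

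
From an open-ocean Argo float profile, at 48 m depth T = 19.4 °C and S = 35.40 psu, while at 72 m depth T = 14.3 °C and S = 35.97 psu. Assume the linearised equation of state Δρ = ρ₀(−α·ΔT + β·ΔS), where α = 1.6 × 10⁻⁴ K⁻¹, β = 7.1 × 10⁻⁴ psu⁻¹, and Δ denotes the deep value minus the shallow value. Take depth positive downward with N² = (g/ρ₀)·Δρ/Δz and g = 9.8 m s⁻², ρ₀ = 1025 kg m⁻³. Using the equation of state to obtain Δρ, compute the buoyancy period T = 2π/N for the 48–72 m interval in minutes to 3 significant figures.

4.69 min

ΔT = -5.1 K, ΔS = +0.57 psu (deep − shallow).
Δρ/ρ₀ = −αΔT + βΔS = 8.16 × 10⁻⁴ + 4.047 × 10⁻⁴ = 1.2207 × 10⁻³, so Δρ ≈ 1.251 kg m⁻³.
N² = (g/ρ₀)·Δρ/Δz = g·(Δρ/ρ₀)/Δz = 9.8 × 1.2207 × 10⁻³ / 24 = 4.9845 × 10⁻⁴ s⁻².
N = √(4.9845 × 10⁻⁴) = 0.022326 rad s⁻¹ → T = 2π/N = 281.43 s = 4.6905 min ≈ 4.69 min.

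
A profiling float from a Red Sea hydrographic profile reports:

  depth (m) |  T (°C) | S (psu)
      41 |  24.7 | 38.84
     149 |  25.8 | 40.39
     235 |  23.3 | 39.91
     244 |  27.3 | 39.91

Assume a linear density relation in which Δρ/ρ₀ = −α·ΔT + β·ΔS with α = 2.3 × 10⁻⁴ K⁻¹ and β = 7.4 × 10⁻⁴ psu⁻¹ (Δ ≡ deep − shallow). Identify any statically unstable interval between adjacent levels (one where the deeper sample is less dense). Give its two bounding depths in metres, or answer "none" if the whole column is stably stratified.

Evaluate Δρ/ρ₀ = −αΔT + βΔS across each adjacent pair:
  41–149 m: −αΔT+βΔS = −(2.3 × 10⁻⁴)(+1.1)+(7.4 × 10⁻⁴)(+1.55) = 8.9 × 10⁻⁴ → stable
  149–235 m: −αΔT+βΔS = −(2.3 × 10⁻⁴)(-2.5)+(7.4 × 10⁻⁴)(-0.48) = 2.2 × 10⁻⁴ → stable
  235–244 m: −αΔT+βΔS = −(2.3 × 10⁻⁴)(+4.0)+(7.4 × 10⁻⁴)(+0.00) = -9.2 × 10⁻⁴ → UNSTABLE
The 235–244 m interval has Δρ < 0: lighter water underlies denser water.

235–244 m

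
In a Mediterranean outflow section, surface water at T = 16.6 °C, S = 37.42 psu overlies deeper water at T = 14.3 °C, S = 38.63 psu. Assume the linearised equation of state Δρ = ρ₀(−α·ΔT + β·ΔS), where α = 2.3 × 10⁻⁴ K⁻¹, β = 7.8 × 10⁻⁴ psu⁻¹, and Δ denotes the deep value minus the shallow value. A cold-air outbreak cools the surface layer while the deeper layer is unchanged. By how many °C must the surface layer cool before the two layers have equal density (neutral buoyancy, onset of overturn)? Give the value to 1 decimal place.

6.4 °C

Neutral buoyancy requires Δρ = 0, i.e. −α(T_deep − T_surf′) + β(S_deep − S_surf) = 0.
T_surf′ = T_deep − (β/α)·ΔS = 14.3 − (7.8 × 10⁻⁴/2.3 × 10⁻⁴)·(+1.21) = 10.197 °C.
Cooling required: 16.6 − (10.197) = 6.403 °C.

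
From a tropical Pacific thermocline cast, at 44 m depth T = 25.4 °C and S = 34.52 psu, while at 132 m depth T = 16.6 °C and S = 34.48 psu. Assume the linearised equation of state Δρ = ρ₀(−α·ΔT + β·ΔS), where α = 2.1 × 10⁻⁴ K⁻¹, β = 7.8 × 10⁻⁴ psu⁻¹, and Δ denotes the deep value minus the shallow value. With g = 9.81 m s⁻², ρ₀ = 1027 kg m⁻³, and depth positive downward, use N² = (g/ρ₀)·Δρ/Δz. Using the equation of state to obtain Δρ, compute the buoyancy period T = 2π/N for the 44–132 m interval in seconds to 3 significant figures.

ΔT = -8.8 K, ΔS = -0.04 psu (deep − shallow).
Δρ/ρ₀ = −αΔT + βΔS = 1.848 × 10⁻³ − 3.12 × 10⁻⁵ = 1.8168 × 10⁻³, so Δρ ≈ 1.866 kg m⁻³.
N² = (g/ρ₀)·Δρ/Δz = g·(Δρ/ρ₀)/Δz = 9.81 × 1.8168 × 10⁻³ / 88 = 2.0253 × 10⁻⁴ s⁻².
N = √(2.0253 × 10⁻⁴) = 0.014231 rad s⁻¹ → T = 2π/N = 441.51 s ≈ 442 s.

442 s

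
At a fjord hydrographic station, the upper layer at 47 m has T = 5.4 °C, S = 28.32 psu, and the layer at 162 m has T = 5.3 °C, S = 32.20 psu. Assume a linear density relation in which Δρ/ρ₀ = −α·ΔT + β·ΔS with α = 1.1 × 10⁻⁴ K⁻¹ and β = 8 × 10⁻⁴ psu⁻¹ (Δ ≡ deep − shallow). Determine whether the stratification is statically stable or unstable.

ΔT = 5.3 − 5.4 = -0.1 K and ΔS = 32.20 − 28.32 = +3.88 psu (deep − shallow).
−αΔT = 1.10 × 10⁻⁵; βΔS = 3.104 × 10⁻³; sum Δρ/ρ₀ = 3.115 × 10⁻³.
Δρ/ρ₀ > 0, so Δρ > 0: deeper water is denser → statically stable.

stable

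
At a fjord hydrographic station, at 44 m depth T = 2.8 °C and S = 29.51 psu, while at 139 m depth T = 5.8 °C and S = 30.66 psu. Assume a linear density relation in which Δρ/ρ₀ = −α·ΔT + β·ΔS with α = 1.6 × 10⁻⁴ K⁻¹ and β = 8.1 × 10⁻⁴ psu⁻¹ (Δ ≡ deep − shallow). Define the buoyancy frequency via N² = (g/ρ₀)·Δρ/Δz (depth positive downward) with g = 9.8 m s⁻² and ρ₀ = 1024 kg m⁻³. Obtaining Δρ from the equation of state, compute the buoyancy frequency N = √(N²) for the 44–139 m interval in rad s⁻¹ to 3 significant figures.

6.82 × 10⁻³ rad s⁻¹

ΔT = +3.0 K, ΔS = +1.15 psu (deep − shallow).
Δρ/ρ₀ = −αΔT + βΔS = -4.80 × 10⁻⁴ + 9.315 × 10⁻⁴ = 4.515 × 10⁻⁴, so Δρ ≈ 0.4623 kg m⁻³.
N² = (g/ρ₀)·Δρ/Δz = g·(Δρ/ρ₀)/Δz = 9.8 × 4.515 × 10⁻⁴ / 95 = 4.6576 × 10⁻⁵ s⁻².
N = √(4.6576 × 10⁻⁵) = 6.8247 × 10⁻³ rad s⁻¹ ≈ 6.82 × 10⁻³ rad s⁻¹.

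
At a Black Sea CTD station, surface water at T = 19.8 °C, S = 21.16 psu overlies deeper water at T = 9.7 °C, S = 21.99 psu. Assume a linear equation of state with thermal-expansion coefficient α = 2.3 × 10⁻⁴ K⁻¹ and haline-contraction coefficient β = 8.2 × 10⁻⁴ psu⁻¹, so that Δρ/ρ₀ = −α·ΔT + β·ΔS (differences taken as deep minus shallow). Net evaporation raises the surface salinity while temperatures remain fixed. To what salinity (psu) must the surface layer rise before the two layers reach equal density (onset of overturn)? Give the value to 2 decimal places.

Neutral buoyancy requires −α(T_deep − T_surf) + β(S_deep − S_surf′) = 0.
S_surf′ = S_deep − (α/β)·ΔT = 21.99 − (2.3 × 10⁻⁴/8.2 × 10⁻⁴)·(-10.1) = 24.8229 psu.
Increase required: 24.8229 − 21.16 = 3.6629 psu.

24.82 psu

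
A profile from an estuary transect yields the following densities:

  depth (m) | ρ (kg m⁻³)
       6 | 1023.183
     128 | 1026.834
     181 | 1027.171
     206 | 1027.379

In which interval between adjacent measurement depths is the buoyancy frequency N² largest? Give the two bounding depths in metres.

Compute the density gradient over each adjacent pair:
  6–128 m: Δρ/Δz = 3.651/122 = 0.030 kg m⁻⁴
  128–181 m: Δρ/Δz = 0.337/53 = 6.4 × 10⁻³ kg m⁻⁴
  181–206 m: Δρ/Δz = 0.208/25 = 8.3 × 10⁻³ kg m⁻⁴
The largest gradient is in the 6–128 m interval — the pycnocline.

6–128 m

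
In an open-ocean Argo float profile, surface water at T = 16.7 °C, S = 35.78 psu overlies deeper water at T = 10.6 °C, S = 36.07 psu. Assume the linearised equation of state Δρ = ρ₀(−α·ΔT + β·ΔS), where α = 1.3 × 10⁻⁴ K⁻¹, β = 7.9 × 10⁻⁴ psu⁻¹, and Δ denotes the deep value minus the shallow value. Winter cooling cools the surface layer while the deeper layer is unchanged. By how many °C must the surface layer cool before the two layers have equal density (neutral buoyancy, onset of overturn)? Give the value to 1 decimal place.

7.9 °C

Neutral buoyancy requires Δρ = 0, i.e. −α(T_deep − T_surf′) + β(S_deep − S_surf) = 0.
T_surf′ = T_deep − (β/α)·ΔS = 10.6 − (7.9 × 10⁻⁴/1.3 × 10⁻⁴)·(+0.29) = 8.838 °C.
Cooling required: 16.7 − (8.838) = 7.862 °C.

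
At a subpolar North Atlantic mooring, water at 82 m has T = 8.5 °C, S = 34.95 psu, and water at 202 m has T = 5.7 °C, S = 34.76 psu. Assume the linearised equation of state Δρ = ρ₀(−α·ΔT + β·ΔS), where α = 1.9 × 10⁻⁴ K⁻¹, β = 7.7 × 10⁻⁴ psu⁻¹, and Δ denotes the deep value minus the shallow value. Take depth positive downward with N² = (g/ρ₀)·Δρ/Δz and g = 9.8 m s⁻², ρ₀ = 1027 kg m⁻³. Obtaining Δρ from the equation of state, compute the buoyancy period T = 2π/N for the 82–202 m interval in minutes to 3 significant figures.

ΔT = -2.8 K, ΔS = -0.19 psu (deep − shallow).
Δρ/ρ₀ = −αΔT + βΔS = 5.32 × 10⁻⁴ − 1.463 × 10⁻⁴ = 3.857 × 10⁻⁴, so Δρ ≈ 0.3961 kg m⁻³.
N² = (g/ρ₀)·Δρ/Δz = g·(Δρ/ρ₀)/Δz = 9.8 × 3.857 × 10⁻⁴ / 120 = 3.1499 × 10⁻⁵ s⁻².
N = √(3.1499 × 10⁻⁵) = 5.6124 × 10⁻³ rad s⁻¹ → T = 2π/N = 1.1195 × 10³ s = 18.658 min ≈ 18.7 min.

18.7 min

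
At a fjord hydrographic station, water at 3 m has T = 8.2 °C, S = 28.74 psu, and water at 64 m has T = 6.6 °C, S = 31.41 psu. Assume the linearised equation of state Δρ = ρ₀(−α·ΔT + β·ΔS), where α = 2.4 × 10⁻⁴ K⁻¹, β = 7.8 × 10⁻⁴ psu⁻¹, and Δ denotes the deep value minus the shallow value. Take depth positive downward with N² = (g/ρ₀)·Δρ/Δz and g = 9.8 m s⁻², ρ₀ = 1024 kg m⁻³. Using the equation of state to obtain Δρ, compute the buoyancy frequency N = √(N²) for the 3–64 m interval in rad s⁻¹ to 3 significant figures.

ΔT = -1.6 K, ΔS = +2.67 psu (deep − shallow).
Δρ/ρ₀ = −αΔT + βΔS = 3.84 × 10⁻⁴ + 2.0826 × 10⁻³ = 2.4666 × 10⁻³, so Δρ ≈ 2.526 kg m⁻³.
N² = (g/ρ₀)·Δρ/Δz = g·(Δρ/ρ₀)/Δz = 9.8 × 2.4666 × 10⁻³ / 61 = 3.9627 × 10⁻⁴ s⁻².
N = √(3.9627 × 10⁻⁴) = 0.019907 rad s⁻¹ ≈ 0.0199 rad s⁻¹.

0.0199 rad s⁻¹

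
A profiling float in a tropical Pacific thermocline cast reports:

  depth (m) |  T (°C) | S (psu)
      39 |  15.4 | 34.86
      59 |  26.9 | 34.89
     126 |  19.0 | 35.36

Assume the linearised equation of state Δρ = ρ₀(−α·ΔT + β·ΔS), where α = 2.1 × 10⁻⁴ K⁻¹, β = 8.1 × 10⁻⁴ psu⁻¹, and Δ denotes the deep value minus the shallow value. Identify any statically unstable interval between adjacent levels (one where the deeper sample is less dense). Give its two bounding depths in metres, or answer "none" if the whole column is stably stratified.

39–59 m

Evaluate Δρ/ρ₀ = −αΔT + βΔS across each adjacent pair:
  39–59 m: −αΔT+βΔS = −(2.1 × 10⁻⁴)(+11.5)+(8.1 × 10⁻⁴)(+0.03) = -2.4 × 10⁻³ → UNSTABLE
  59–126 m: −αΔT+βΔS = −(2.1 × 10⁻⁴)(-7.9)+(8.1 × 10⁻⁴)(+0.47) = 2.0 × 10⁻³ → stable
The 39–59 m interval has Δρ < 0: lighter water underlies denser water.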